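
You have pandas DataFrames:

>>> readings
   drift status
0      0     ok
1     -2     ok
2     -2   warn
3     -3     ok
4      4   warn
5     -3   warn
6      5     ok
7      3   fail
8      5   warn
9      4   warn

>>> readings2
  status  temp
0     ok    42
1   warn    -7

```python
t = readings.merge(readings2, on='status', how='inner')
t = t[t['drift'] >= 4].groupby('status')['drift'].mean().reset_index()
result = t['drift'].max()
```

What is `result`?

5.0

merge on 'status' (how='inner') → 9 rows:
   drift status  temp
0      0     ok    42
1     -2     ok    42
2     -2   warn    -7
3     -3     ok    42
4      4   warn    -7
5     -3   warn    -7
6      5     ok    42
7      5   warn    -7
8      4   warn    -7
filter rows where drift >= 4:
   drift status  temp
4      4   warn    -7
6      5     ok    42
7      5   warn    -7
8      4   warn    -7
group by status, mean of drift:
status
ok      5.000000
warn    4.333333
Name: drift, dtype: float64
reset_index():
  status     drift
0     ok  5.000000
1   warn  4.333333
So max() = 5.0.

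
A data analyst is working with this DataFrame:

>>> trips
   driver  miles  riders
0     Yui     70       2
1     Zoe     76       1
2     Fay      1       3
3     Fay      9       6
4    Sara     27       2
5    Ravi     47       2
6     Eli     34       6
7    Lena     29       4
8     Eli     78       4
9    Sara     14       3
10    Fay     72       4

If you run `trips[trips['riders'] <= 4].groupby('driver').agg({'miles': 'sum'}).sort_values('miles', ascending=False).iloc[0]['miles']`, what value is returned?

78

filter rows where riders <= 4:
   driver  miles  riders
0     Yui     70       2
1     Zoe     76       1
2     Fay      1       3
4    Sara     27       2
5    Ravi     47       2
7    Lena     29       4
8     Eli     78       4
9    Sara     14       3
10    Fay     72       4
group by driver, sum of miles:
        miles
driver       
Eli        78
Fay        73
Lena       29
Ravi       47
Sara       41
Yui        70
Zoe        76
sort by miles descending:
        miles
driver       
Eli        78
Zoe        76
Fay        73
Yui        70
Ravi       47
Sara       41
Lena       29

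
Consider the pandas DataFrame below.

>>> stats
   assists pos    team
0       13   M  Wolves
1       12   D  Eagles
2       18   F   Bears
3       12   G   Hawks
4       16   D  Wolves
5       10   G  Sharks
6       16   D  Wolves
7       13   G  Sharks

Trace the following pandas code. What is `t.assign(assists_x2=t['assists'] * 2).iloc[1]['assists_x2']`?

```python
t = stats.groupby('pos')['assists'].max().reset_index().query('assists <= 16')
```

26

group by pos, max of assists:
pos
D    16
F    18
G    13
M    13
Name: assists, dtype: int64
reset_index():
  pos  assists
0   D       16
1   F       18
2   G       13
3   M       13
filter rows where assists <= 16:
  pos  assists
0   D       16
2   G       13
3   M       13
add column assists_x2 = t['assists'] * 2:
  pos  assists  assists_x2
0   D       16          32
2   G       13          26
3   M       13          26
Reading off the value at position 1, column 'assists_x2', we get 26.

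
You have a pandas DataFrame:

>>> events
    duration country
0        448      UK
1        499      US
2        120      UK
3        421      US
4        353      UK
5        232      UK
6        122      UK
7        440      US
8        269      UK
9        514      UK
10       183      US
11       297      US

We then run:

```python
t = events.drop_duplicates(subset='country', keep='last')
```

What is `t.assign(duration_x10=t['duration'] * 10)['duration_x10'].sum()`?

drop duplicate country (keep=last):
    duration country
9        514      UK
11       297      US
add column duration_x10 = t['duration'] * 10:
    duration country  duration_x10
9        514      UK          5140
11       297      US          2970
The sum of column 'duration_x10' is 8110.

8110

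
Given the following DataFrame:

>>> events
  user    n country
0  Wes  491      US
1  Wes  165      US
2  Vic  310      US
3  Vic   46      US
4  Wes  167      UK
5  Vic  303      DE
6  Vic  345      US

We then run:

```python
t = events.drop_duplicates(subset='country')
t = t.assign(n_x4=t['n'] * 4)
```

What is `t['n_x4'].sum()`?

3844

drop duplicate country (keep=first):
  user    n country
0  Wes  491      US
4  Wes  167      UK
5  Vic  303      DE
add column n_x4 = t['n'] * 4:
  user    n country  n_x4
0  Wes  491      US  1964
4  Wes  167      UK   668
5  Vic  303      DE  1212
Taking the sum of column 'n_x4' gives 3844.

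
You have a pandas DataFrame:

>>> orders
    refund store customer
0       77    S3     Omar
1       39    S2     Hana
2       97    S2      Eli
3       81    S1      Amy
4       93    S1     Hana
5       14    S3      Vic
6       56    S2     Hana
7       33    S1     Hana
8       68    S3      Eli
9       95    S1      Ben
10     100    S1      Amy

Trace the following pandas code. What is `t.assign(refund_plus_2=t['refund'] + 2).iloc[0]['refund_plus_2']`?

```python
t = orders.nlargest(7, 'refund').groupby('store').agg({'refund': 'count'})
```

6

take 7 rows with largest refund:
    refund store customer
10     100    S1      Amy
2       97    S2      Eli
9       95    S1      Ben
4       93    S1     Hana
3       81    S1      Amy
0       77    S3     Omar
8       68    S3      Eli
group by store, count of refund:
       refund
store        
S1          4
S2          1
S3          2
add column refund_plus_2 = t['refund'] + 2:
       refund  refund_plus_2
store                       
S1          4              6
S2          1              3
S3          2              4
Hence 6.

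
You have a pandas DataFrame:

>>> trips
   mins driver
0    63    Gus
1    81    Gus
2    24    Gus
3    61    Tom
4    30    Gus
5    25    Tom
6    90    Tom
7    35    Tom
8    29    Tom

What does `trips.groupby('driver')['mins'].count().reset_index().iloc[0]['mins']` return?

4

group by driver, count of mins:
driver
Gus    4
Tom    5
Name: mins, dtype: int64
reset_index():
  driver  mins
0    Gus     4
1    Tom     5
Reading off the value at position 0, column 'mins', we get 4.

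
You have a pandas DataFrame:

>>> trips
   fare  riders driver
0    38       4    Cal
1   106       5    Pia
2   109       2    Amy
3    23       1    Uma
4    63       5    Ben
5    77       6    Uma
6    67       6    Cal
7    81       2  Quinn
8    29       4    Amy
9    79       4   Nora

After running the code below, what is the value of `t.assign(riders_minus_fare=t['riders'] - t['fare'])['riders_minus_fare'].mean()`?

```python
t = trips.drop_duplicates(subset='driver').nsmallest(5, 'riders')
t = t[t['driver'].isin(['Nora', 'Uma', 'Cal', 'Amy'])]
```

-59.5

drop duplicate driver (keep=first):
   fare  riders driver
0    38       4    Cal
1   106       5    Pia
2   109       2    Amy
3    23       1    Uma
4    63       5    Ben
7    81       2  Quinn
9    79       4   Nora
take 5 rows with smallest riders:
   fare  riders driver
3    23       1    Uma
2   109       2    Amy
7    81       2  Quinn
0    38       4    Cal
9    79       4   Nora
filter rows where driver in ['Nora', 'Uma', 'Cal', 'Amy']:
   fare  riders driver
3    23       1    Uma
2   109       2    Amy
0    38       4    Cal
9    79       4   Nora
add column riders_minus_fare = t['riders'] - t['fare']:
   fare  riders driver  riders_minus_fare
3    23       1    Uma                -22
2   109       2    Amy               -107
0    38       4    Cal                -34
9    79       4   Nora                -75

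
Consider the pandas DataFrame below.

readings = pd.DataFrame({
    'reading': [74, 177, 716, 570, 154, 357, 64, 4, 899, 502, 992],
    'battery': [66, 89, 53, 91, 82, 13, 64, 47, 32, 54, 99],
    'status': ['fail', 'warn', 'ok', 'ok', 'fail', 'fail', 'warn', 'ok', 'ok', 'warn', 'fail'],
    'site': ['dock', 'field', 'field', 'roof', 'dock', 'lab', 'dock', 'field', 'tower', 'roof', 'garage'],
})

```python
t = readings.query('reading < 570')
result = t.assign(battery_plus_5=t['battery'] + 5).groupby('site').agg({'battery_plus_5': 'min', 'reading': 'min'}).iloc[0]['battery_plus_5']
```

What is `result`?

69

filter rows where reading < 570:
   reading  battery status   site
0       74       66   fail   dock
1      177       89   warn  field
4      154       82   fail   dock
5      357       13   fail    lab
6       64       64   warn   dock
7        4       47     ok  field
9      502       54   warn   roof
add column battery_plus_5 = t['battery'] + 5:
   reading  battery status   site  battery_plus_5
0       74       66   fail   dock              71
1      177       89   warn  field              94
4      154       82   fail   dock              87
5      357       13   fail    lab              18
6       64       64   warn   dock              69
7        4       47     ok  field              52
9      502       54   warn   roof              59
group by site: min(battery_plus_5), min(reading):
       battery_plus_5  reading
site                          
dock               69       64
field              52        4
lab                18      357
roof               59      502
value at position 0, column 'battery_plus_5' → 69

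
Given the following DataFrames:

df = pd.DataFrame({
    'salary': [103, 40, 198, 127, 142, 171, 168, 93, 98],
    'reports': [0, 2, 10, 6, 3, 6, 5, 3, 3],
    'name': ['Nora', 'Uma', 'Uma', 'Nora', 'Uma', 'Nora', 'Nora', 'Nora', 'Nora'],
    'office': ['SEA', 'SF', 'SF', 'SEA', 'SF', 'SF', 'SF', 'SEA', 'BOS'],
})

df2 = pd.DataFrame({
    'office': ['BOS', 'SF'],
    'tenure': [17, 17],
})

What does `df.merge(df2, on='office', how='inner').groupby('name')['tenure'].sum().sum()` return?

merge on 'office' (how='inner') → 6 rows:
   salary  reports  name office  tenure
0      40        2   Uma     SF      17
1     198       10   Uma     SF      17
2     142        3   Uma     SF      17
3     171        6  Nora     SF      17
4     168        5  Nora     SF      17
5      98        3  Nora    BOS      17
group by name, sum of tenure:
name
Nora    51
Uma     51
Name: tenure, dtype: int64
So sum() = 102.

102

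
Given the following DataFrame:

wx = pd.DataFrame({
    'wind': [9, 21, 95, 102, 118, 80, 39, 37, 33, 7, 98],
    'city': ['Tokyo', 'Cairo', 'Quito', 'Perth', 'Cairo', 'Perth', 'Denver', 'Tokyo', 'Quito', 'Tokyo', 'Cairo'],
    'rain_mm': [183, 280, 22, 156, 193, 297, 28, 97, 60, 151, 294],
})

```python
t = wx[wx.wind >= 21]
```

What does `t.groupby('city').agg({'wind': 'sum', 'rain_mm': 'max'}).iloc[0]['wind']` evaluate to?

237

filter rows where wind >= 21:
    wind    city  rain_mm
1     21   Cairo      280
2     95   Quito       22
3    102   Perth      156
4    118   Cairo      193
5     80   Perth      297
6     39  Denver       28
7     37   Tokyo       97
8     33   Quito       60
10    98   Cairo      294
group by city: sum(wind), max(rain_mm):
        wind  rain_mm
city                 
Cairo    237      294
Denver    39       28
Perth    182      297
Quito    128       60
Tokyo     37       97
Reading off the value at position 0, column 'wind', we get 237.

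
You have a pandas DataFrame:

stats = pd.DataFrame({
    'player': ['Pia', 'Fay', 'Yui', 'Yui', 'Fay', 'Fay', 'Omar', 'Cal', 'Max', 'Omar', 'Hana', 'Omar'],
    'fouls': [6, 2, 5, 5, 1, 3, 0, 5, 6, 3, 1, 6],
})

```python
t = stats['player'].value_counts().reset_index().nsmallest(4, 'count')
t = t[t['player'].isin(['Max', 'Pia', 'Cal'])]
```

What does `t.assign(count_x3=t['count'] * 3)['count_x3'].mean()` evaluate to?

value_counts of player:
player
Fay     3
Omar    3
Yui     2
Pia     1
Cal     1
Max     1
Hana    1
Name: count, dtype: int64
reset_index():
  player  count
0    Fay      3
1   Omar      3
2    Yui      2
3    Pia      1
4    Cal      1
5    Max      1
6   Hana      1
take 4 rows with smallest count:
  player  count
3    Pia      1
4    Cal      1
5    Max      1
6   Hana      1
filter rows where player in ['Max', 'Pia', 'Cal']:
  player  count
3    Pia      1
4    Cal      1
5    Max      1
add column count_x3 = t['count'] * 3:
  player  count  count_x3
3    Pia      1         3
4    Cal      1         3
5    Max      1         3
So mean() = 3.0.

3.0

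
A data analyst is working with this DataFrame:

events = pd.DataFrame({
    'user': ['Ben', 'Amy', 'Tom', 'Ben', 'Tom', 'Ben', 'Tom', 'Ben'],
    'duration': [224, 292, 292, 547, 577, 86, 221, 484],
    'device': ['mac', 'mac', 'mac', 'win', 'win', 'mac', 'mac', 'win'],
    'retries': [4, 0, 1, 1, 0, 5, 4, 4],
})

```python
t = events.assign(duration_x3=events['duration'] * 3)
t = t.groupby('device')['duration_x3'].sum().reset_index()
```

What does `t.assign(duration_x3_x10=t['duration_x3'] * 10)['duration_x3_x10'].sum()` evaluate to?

81690

add column duration_x3 = events['duration'] * 3:
  user  duration device  retries  duration_x3
0  Ben       224    mac        4          672
1  Amy       292    mac        0          876
2  Tom       292    mac        1          876
3  Ben       547    win        1         1641
4  Tom       577    win        0         1731
5  Ben        86    mac        5          258
6  Tom       221    mac        4          663
7  Ben       484    win        4         1452
group by device, sum of duration_x3:
device
mac    3345
win    4824
Name: duration_x3, dtype: int64
reset_index():
  device  duration_x3
0    mac         3345
1    win         4824
add column duration_x3_x10 = t['duration_x3'] * 10:
  device  duration_x3  duration_x3_x10
0    mac         3345            33450
1    win         4824            48240
Taking the sum of column 'duration_x3_x10' gives 81690.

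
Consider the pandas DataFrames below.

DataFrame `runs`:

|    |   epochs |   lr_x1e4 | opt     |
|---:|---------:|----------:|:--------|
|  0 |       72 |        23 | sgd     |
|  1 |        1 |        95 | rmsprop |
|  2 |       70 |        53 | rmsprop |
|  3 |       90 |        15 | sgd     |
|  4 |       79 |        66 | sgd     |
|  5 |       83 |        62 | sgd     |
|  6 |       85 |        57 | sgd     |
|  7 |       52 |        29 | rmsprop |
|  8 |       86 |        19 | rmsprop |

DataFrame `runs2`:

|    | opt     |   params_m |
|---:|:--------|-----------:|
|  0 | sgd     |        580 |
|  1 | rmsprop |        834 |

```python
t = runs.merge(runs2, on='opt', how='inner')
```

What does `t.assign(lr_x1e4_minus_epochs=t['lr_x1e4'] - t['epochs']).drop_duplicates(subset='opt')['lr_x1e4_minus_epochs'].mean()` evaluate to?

22.5

merge on 'opt' (how='inner') → 9 rows:
   epochs  lr_x1e4      opt  params_m
0      72       23      sgd       580
1       1       95  rmsprop       834
2      70       53  rmsprop       834
3      90       15      sgd       580
4      79       66      sgd       580
5      83       62      sgd       580
6      85       57      sgd       580
7      52       29  rmsprop       834
8      86       19  rmsprop       834
add column lr_x1e4_minus_epochs = t['lr_x1e4'] - t['epochs']:
   epochs  lr_x1e4      opt  params_m  lr_x1e4_minus_epochs
0      72       23      sgd       580                   -49
1       1       95  rmsprop       834                    94
2      70       53  rmsprop       834                   -17
3      90       15      sgd       580                   -75
4      79       66      sgd       580                   -13
5      83       62      sgd       580                   -21
6      85       57      sgd       580                   -28
7      52       29  rmsprop       834                   -23
8      86       19  rmsprop       834                   -67
drop duplicate opt (keep=first):
   epochs  lr_x1e4      opt  params_m  lr_x1e4_minus_epochs
0      72       23      sgd       580                   -49
1       1       95  rmsprop       834                    94
mean of column 'lr_x1e4_minus_epochs' → 22.5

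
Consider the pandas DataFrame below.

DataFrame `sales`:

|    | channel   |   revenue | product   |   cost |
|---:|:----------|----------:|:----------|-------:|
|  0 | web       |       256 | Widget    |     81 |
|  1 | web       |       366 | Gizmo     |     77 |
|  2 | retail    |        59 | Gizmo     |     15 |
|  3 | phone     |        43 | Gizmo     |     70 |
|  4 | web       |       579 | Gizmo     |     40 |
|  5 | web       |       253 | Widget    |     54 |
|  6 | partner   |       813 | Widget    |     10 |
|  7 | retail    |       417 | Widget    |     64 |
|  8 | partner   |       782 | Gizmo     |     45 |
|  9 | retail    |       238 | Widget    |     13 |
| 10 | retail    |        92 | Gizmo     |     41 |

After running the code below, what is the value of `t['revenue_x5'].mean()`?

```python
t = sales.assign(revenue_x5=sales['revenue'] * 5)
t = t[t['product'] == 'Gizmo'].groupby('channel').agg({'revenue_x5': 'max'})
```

add column revenue_x5 = sales['revenue'] * 5:
    channel  revenue product  cost  revenue_x5
0       web      256  Widget    81        1280
1       web      366   Gizmo    77        1830
2    retail       59   Gizmo    15         295
3     phone       43   Gizmo    70         215
4       web      579   Gizmo    40        2895
5       web      253  Widget    54        1265
6   partner      813  Widget    10        4065
7    retail      417  Widget    64        2085
8   partner      782   Gizmo    45        3910
9    retail      238  Widget    13        1190
10   retail       92   Gizmo    41         460
filter rows where product == 'Gizmo':
    channel  revenue product  cost  revenue_x5
1       web      366   Gizmo    77        1830
2    retail       59   Gizmo    15         295
3     phone       43   Gizmo    70         215
4       web      579   Gizmo    40        2895
8   partner      782   Gizmo    45        3910
10   retail       92   Gizmo    41         460
group by channel, max of revenue_x5:
         revenue_x5
channel            
partner        3910
phone           215
retail          460
web            2895
So mean() = 1870.0.

1870.0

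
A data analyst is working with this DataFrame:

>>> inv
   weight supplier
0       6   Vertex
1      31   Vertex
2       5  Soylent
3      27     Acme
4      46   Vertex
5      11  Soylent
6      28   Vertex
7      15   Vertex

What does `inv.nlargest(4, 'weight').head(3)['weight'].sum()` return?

105

take 4 rows with largest weight:
   weight supplier
4      46   Vertex
1      31   Vertex
6      28   Vertex
3      27     Acme
take first 3 rows:
   weight supplier
4      46   Vertex
1      31   Vertex
6      28   Vertex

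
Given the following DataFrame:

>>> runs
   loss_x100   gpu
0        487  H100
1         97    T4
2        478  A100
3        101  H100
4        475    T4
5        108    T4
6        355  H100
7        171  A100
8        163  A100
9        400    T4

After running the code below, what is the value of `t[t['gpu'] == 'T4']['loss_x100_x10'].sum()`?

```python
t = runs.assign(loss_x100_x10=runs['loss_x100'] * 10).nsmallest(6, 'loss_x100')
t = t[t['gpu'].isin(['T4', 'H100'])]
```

add column loss_x100_x10 = runs['loss_x100'] * 10:
   loss_x100   gpu  loss_x100_x10
0        487  H100           4870
1         97    T4            970
2        478  A100           4780
3        101  H100           1010
4        475    T4           4750
5        108    T4           1080
6        355  H100           3550
7        171  A100           1710
8        163  A100           1630
9        400    T4           4000
take 6 rows with smallest loss_x100:
   loss_x100   gpu  loss_x100_x10
1         97    T4            970
3        101  H100           1010
5        108    T4           1080
8        163  A100           1630
7        171  A100           1710
6        355  H100           3550
filter rows where gpu in ['T4', 'H100']:
   loss_x100   gpu  loss_x100_x10
1         97    T4            970
3        101  H100           1010
5        108    T4           1080
6        355  H100           3550
filter rows where gpu == 'T4':
   loss_x100 gpu  loss_x100_x10
1         97  T4            970
5        108  T4           1080
Finally, sum of column 'loss_x100_x10' = 2050.

2050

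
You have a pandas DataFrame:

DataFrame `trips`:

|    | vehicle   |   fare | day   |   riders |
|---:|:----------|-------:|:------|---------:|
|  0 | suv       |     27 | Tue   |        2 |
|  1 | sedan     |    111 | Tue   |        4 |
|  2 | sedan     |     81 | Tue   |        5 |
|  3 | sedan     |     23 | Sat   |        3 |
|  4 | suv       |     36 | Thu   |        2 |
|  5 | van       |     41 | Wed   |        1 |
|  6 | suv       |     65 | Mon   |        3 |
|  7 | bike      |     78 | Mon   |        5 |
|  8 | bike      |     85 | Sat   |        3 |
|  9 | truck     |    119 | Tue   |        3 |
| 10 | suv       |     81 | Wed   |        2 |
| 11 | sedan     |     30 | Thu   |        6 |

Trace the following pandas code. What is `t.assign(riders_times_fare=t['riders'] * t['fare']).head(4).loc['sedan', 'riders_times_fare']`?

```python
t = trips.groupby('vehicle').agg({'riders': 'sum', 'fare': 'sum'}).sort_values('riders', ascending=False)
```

4410

group by vehicle: sum(riders), sum(fare):
         riders  fare
vehicle              
bike          8   163
sedan        18   245
suv           9   209
truck         3   119
van           1    41
sort by riders descending:
         riders  fare
vehicle              
sedan        18   245
suv           9   209
bike          8   163
truck         3   119
van           1    41
add column riders_times_fare = t['riders'] * t['fare']:
         riders  fare  riders_times_fare
vehicle                                 
sedan        18   245               4410
suv           9   209               1881
bike          8   163               1304
truck         3   119                357
van           1    41                 41
take first 4 rows:
         riders  fare  riders_times_fare
vehicle                                 
sedan        18   245               4410
suv           9   209               1881
bike          8   163               1304
truck         3   119                357
Taking the value at row 'sedan', column 'riders_times_fare' gives 4410.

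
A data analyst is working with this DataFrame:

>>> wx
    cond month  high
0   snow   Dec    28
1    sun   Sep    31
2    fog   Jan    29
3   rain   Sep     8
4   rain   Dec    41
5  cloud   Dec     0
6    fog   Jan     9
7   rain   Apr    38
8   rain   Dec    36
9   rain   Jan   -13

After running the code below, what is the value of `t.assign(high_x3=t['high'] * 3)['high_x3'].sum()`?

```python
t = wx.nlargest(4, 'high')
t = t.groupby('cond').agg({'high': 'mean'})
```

take 4 rows with largest high:
   cond month  high
4  rain   Dec    41
7  rain   Apr    38
8  rain   Dec    36
1   sun   Sep    31
group by cond, mean of high:
           high
cond           
rain  38.333333
sun   31.000000
add column high_x3 = t['high'] * 3:
           high  high_x3
cond                    
rain  38.333333    115.0
sun   31.000000     93.0

208.0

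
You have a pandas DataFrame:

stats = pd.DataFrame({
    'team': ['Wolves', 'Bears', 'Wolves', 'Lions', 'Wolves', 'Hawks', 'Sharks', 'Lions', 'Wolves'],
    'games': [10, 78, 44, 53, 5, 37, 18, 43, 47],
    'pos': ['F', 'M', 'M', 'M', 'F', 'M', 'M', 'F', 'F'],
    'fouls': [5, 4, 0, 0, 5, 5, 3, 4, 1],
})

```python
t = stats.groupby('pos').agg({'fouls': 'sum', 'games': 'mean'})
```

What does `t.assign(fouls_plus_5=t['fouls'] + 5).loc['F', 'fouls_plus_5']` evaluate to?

group by pos: sum(fouls), mean(games):
     fouls  games
pos              
F       15  26.25
M       12  46.00
add column fouls_plus_5 = t['fouls'] + 5:
     fouls  games  fouls_plus_5
pos                            
F       15  26.25            20
M       12  46.00            17
Finally, value at row 'F', column 'fouls_plus_5' = 20.

20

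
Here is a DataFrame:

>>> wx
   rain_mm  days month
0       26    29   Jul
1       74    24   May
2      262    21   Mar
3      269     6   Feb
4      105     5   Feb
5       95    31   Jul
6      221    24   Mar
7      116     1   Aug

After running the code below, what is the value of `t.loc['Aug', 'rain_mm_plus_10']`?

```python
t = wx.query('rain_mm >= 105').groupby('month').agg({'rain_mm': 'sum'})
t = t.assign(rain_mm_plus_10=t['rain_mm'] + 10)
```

126

filter rows where rain_mm >= 105:
   rain_mm  days month
2      262    21   Mar
3      269     6   Feb
4      105     5   Feb
6      221    24   Mar
7      116     1   Aug
group by month, sum of rain_mm:
       rain_mm
month         
Aug        116
Feb        374
Mar        483
add column rain_mm_plus_10 = t['rain_mm'] + 10:
       rain_mm  rain_mm_plus_10
month                          
Aug        116              126
Feb        374              384
Mar        483              493
Finally, value at row 'Aug', column 'rain_mm_plus_10' = 126.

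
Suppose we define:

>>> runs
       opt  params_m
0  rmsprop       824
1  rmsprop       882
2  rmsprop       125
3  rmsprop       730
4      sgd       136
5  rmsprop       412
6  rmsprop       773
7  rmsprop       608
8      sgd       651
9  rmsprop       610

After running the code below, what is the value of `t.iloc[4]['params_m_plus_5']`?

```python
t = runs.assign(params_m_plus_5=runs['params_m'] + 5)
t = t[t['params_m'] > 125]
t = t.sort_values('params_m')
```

add column params_m_plus_5 = runs['params_m'] + 5:
       opt  params_m  params_m_plus_5
0  rmsprop       824              829
1  rmsprop       882              887
2  rmsprop       125              130
3  rmsprop       730              735
4      sgd       136              141
5  rmsprop       412              417
6  rmsprop       773              778
7  rmsprop       608              613
8      sgd       651              656
9  rmsprop       610              615
filter rows where params_m > 125:
       opt  params_m  params_m_plus_5
0  rmsprop       824              829
1  rmsprop       882              887
3  rmsprop       730              735
4      sgd       136              141
5  rmsprop       412              417
6  rmsprop       773              778
7  rmsprop       608              613
8      sgd       651              656
9  rmsprop       610              615
sort by params_m:
       opt  params_m  params_m_plus_5
4      sgd       136              141
5  rmsprop       412              417
7  rmsprop       608              613
9  rmsprop       610              615
8      sgd       651              656
3  rmsprop       730              735
6  rmsprop       773              778
0  rmsprop       824              829
1  rmsprop       882              887

656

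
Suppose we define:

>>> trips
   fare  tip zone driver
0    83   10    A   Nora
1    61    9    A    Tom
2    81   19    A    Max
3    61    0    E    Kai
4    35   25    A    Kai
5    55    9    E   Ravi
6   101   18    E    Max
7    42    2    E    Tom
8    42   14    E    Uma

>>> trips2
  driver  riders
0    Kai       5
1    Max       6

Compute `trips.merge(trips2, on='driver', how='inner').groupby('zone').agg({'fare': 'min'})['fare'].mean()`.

48.0

merge on 'driver' (how='inner') → 4 rows:
   fare  tip zone driver  riders
0    81   19    A    Max       6
1    61    0    E    Kai       5
2    35   25    A    Kai       5
3   101   18    E    Max       6
group by zone, min of fare:
      fare
zone      
A       35
E       61
So mean() = 48.0.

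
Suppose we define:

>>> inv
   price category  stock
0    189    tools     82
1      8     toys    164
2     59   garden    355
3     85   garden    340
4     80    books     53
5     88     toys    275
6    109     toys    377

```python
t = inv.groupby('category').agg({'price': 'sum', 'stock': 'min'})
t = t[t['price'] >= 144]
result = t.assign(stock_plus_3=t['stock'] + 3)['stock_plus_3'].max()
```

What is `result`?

group by category: sum(price), min(stock):
          price  stock
category              
books        80     53
garden      144    340
tools       189     82
toys        205    164
filter rows where price >= 144:
          price  stock
category              
garden      144    340
tools       189     82
toys        205    164
add column stock_plus_3 = t['stock'] + 3:
          price  stock  stock_plus_3
category                            
garden      144    340           343
tools       189     82            85
toys        205    164           167
Hence 343.

343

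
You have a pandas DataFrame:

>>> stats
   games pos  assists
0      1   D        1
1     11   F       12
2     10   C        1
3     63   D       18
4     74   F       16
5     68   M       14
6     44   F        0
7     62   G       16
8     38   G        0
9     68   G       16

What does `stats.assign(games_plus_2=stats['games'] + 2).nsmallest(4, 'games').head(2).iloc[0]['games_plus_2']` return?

3

add column games_plus_2 = stats['games'] + 2:
   games pos  assists  games_plus_2
0      1   D        1             3
1     11   F       12            13
2     10   C        1            12
3     63   D       18            65
4     74   F       16            76
5     68   M       14            70
6     44   F        0            46
7     62   G       16            64
8     38   G        0            40
9     68   G       16            70
take 4 rows with smallest games:
   games pos  assists  games_plus_2
0      1   D        1             3
2     10   C        1            12
1     11   F       12            13
8     38   G        0            40
take first 2 rows:
   games pos  assists  games_plus_2
0      1   D        1             3
2     10   C        1            12
So iloc[0]['games_plus_2'] = 3.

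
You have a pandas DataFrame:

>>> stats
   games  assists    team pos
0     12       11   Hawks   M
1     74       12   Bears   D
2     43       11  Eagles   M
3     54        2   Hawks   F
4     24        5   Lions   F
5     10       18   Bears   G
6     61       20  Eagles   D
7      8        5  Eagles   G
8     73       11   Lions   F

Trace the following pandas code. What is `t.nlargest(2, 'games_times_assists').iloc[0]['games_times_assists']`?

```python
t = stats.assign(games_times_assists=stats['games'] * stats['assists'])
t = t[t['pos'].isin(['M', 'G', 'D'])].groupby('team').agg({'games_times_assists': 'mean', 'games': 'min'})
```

add column games_times_assists = stats['games'] * stats['assists']:
   games  assists    team pos  games_times_assists
0     12       11   Hawks   M                  132
1     74       12   Bears   D                  888
2     43       11  Eagles   M                  473
3     54        2   Hawks   F                  108
4     24        5   Lions   F                  120
5     10       18   Bears   G                  180
6     61       20  Eagles   D                 1220
7      8        5  Eagles   G                   40
8     73       11   Lions   F                  803
filter rows where pos in ['M', 'G', 'D']:
   games  assists    team pos  games_times_assists
0     12       11   Hawks   M                  132
1     74       12   Bears   D                  888
2     43       11  Eagles   M                  473
5     10       18   Bears   G                  180
6     61       20  Eagles   D                 1220
7      8        5  Eagles   G                   40
group by team: mean(games_times_assists), min(games):
        games_times_assists  games
team                              
Bears            534.000000     10
Eagles           577.666667      8
Hawks            132.000000     12
take 2 rows with largest games_times_assists:
        games_times_assists  games
team                              
Eagles           577.666667      8
Bears            534.000000     10

577.666666667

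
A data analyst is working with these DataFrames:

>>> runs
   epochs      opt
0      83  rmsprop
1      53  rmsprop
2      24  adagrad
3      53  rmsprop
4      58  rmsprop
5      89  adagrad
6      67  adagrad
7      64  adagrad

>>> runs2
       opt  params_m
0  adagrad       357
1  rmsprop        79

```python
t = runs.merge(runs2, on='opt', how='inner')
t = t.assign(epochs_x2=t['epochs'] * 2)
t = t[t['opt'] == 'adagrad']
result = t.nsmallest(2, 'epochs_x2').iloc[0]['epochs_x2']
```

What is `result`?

merge on 'opt' (how='inner') → 8 rows:
   epochs      opt  params_m
0      83  rmsprop        79
1      53  rmsprop        79
2      24  adagrad       357
3      53  rmsprop        79
4      58  rmsprop        79
5      89  adagrad       357
6      67  adagrad       357
7      64  adagrad       357
add column epochs_x2 = t['epochs'] * 2:
   epochs      opt  params_m  epochs_x2
0      83  rmsprop        79        166
1      53  rmsprop        79        106
2      24  adagrad       357         48
3      53  rmsprop        79        106
4      58  rmsprop        79        116
5      89  adagrad       357        178
6      67  adagrad       357        134
7      64  adagrad       357        128
filter rows where opt == 'adagrad':
   epochs      opt  params_m  epochs_x2
2      24  adagrad       357         48
5      89  adagrad       357        178
6      67  adagrad       357        134
7      64  adagrad       357        128
take 2 rows with smallest epochs_x2:
   epochs      opt  params_m  epochs_x2
2      24  adagrad       357         48
7      64  adagrad       357        128
Reading off the value at position 0, column 'epochs_x2', we get 48.

48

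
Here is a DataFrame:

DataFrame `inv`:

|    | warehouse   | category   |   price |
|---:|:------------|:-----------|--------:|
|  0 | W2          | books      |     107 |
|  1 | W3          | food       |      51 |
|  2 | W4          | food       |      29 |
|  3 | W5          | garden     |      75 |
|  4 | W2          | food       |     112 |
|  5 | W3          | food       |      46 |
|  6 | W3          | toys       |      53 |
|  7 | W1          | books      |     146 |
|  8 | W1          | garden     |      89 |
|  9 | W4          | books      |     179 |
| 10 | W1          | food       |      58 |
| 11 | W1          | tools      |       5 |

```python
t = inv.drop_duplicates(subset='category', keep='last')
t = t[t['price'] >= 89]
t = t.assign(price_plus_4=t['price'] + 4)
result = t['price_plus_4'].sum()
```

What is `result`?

276

drop duplicate category (keep=last):
   warehouse category  price
6         W3     toys     53
8         W1   garden     89
9         W4    books    179
10        W1     food     58
11        W1    tools      5
filter rows where price >= 89:
  warehouse category  price
8        W1   garden     89
9        W4    books    179
add column price_plus_4 = t['price'] + 4:
  warehouse category  price  price_plus_4
8        W1   garden     89            93
9        W4    books    179           183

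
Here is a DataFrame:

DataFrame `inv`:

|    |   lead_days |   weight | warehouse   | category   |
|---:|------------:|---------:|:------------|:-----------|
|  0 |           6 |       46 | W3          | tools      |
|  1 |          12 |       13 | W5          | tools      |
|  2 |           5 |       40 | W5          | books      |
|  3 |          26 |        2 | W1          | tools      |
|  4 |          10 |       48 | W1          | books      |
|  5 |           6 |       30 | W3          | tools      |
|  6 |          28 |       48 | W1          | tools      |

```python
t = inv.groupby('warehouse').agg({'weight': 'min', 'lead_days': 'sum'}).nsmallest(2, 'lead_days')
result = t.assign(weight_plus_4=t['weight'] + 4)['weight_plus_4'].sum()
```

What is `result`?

51

group by warehouse: min(weight), sum(lead_days):
           weight  lead_days
warehouse                   
W1              2         64
W3             30         12
W5             13         17
take 2 rows with smallest lead_days:
           weight  lead_days
warehouse                   
W3             30         12
W5             13         17
add column weight_plus_4 = t['weight'] + 4:
           weight  lead_days  weight_plus_4
warehouse                                  
W3             30         12             34
W5             13         17             17
sum of column 'weight_plus_4' → 51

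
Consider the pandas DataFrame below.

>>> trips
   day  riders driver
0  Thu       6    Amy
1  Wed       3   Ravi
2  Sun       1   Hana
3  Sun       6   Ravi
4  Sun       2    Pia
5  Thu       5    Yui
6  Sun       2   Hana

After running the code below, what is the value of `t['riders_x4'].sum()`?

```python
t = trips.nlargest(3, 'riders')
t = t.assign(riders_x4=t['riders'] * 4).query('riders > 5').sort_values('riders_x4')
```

take 3 rows with largest riders:
   day  riders driver
0  Thu       6    Amy
3  Sun       6   Ravi
5  Thu       5    Yui
add column riders_x4 = t['riders'] * 4:
   day  riders driver  riders_x4
0  Thu       6    Amy         24
3  Sun       6   Ravi         24
5  Thu       5    Yui         20
filter rows where riders > 5:
   day  riders driver  riders_x4
0  Thu       6    Amy         24
3  Sun       6   Ravi         24
sort by riders_x4:
   day  riders driver  riders_x4
0  Thu       6    Amy         24
3  Sun       6   Ravi         24

48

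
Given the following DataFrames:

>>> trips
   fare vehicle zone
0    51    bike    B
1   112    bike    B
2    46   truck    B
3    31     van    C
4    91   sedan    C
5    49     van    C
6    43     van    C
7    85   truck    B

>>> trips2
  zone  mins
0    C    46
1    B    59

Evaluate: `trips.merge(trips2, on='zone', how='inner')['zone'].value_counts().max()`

4

merge on 'zone' (how='inner') → 8 rows:
   fare vehicle zone  mins
0    51    bike    B    59
1   112    bike    B    59
2    46   truck    B    59
3    31     van    C    46
4    91   sedan    C    46
5    49     van    C    46
6    43     van    C    46
7    85   truck    B    59
value_counts of zone:
zone
B    4
C    4
Name: count, dtype: int64
Reading off the max of the resulting series, we get 4.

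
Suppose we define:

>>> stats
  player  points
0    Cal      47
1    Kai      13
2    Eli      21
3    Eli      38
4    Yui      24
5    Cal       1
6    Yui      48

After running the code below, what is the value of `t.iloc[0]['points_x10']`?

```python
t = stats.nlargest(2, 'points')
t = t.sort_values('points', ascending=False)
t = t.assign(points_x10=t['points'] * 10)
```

take 2 rows with largest points:
  player  points
6    Yui      48
0    Cal      47
sort by points descending:
  player  points
6    Yui      48
0    Cal      47
add column points_x10 = t['points'] * 10:
  player  points  points_x10
6    Yui      48         480
0    Cal      47         470
Then the value at position 0, column 'points_x10': 480

480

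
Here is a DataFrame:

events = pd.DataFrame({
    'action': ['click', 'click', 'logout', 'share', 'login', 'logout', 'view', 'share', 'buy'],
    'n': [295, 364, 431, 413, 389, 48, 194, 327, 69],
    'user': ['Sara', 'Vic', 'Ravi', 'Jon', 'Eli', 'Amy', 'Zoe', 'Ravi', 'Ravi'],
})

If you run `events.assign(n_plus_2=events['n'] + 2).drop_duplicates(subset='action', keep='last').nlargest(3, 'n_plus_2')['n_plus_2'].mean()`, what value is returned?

add column n_plus_2 = events['n'] + 2:
   action    n  user  n_plus_2
0   click  295  Sara       297
1   click  364   Vic       366
2  logout  431  Ravi       433
3   share  413   Jon       415
4   login  389   Eli       391
5  logout   48   Amy        50
6    view  194   Zoe       196
7   share  327  Ravi       329
8     buy   69  Ravi        71
drop duplicate action (keep=last):
   action    n  user  n_plus_2
1   click  364   Vic       366
4   login  389   Eli       391
5  logout   48   Amy        50
6    view  194   Zoe       196
7   share  327  Ravi       329
8     buy   69  Ravi        71
take 3 rows with largest n_plus_2:
  action    n  user  n_plus_2
4  login  389   Eli       391
1  click  364   Vic       366
7  share  327  Ravi       329
Then the mean of column 'n_plus_2': 362.0

362.0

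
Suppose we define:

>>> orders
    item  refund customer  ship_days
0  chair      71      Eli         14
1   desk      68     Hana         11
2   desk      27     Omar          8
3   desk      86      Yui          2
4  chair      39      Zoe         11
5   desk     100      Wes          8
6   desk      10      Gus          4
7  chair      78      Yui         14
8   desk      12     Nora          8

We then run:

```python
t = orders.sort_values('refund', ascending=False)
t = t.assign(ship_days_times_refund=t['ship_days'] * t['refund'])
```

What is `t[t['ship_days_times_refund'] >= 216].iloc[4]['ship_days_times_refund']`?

429

sort by refund descending:
    item  refund customer  ship_days
5   desk     100      Wes          8
3   desk      86      Yui          2
7  chair      78      Yui         14
0  chair      71      Eli         14
1   desk      68     Hana         11
4  chair      39      Zoe         11
2   desk      27     Omar          8
8   desk      12     Nora          8
6   desk      10      Gus          4
add column ship_days_times_refund = t['ship_days'] * t['refund']:
    item  refund customer  ship_days  ship_days_times_refund
5   desk     100      Wes          8                     800
3   desk      86      Yui          2                     172
7  chair      78      Yui         14                    1092
0  chair      71      Eli         14                     994
1   desk      68     Hana         11                     748
4  chair      39      Zoe         11                     429
2   desk      27     Omar          8                     216
8   desk      12     Nora          8                      96
6   desk      10      Gus          4                      40
filter rows where ship_days_times_refund >= 216:
    item  refund customer  ship_days  ship_days_times_refund
5   desk     100      Wes          8                     800
7  chair      78      Yui         14                    1092
0  chair      71      Eli         14                     994
1   desk      68     Hana         11                     748
4  chair      39      Zoe         11                     429
2   desk      27     Omar          8                     216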